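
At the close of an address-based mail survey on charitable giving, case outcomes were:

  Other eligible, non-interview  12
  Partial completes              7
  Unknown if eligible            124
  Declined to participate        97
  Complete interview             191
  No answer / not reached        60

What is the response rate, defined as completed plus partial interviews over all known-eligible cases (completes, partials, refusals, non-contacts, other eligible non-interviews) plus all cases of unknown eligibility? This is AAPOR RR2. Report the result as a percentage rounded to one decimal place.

40.3%

Num: 191 + 7 = 198
Denom: 191 + 7 + 97 + 60 + 12 + 124 = 491
RR2 = 198 / 491 = 0.4033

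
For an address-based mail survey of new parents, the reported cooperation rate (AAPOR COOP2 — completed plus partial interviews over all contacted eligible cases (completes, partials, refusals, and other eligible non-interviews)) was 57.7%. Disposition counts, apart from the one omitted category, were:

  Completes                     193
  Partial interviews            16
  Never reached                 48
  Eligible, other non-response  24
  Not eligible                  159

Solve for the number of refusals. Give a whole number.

129

Top = 193 + 16 = 209
COOP2 = 209 / D = 0.577
D = 209 / 0.577 = 362.2
Remaining denominator categories sum to 233
refusals = 362.2 − 233 ≈ 129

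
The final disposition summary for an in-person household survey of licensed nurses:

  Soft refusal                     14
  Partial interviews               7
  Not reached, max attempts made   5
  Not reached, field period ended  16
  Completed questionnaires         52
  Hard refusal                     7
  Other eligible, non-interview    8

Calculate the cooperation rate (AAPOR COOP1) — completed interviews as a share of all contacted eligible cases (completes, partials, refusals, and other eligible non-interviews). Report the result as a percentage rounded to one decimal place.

59.1%

Declined to participate = 7 + 14 = 21
Non-contacts = 16 + 5 = 21
Top: 52
Base: 52 + 7 + 21 + 8 = 88
COOP1 = 52 / 88 = 0.5909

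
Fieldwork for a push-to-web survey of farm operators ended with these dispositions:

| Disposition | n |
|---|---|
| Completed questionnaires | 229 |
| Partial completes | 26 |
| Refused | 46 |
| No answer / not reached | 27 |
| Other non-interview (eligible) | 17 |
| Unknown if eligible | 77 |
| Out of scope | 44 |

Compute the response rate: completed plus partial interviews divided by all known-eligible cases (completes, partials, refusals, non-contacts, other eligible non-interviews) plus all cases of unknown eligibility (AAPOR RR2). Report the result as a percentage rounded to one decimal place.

Top → 229 + 26 = 255
Denominator → 229 + 26 + 46 + 27 + 17 + 77 = 422
RR2 = 255 / 422 = 0.6043

60.4%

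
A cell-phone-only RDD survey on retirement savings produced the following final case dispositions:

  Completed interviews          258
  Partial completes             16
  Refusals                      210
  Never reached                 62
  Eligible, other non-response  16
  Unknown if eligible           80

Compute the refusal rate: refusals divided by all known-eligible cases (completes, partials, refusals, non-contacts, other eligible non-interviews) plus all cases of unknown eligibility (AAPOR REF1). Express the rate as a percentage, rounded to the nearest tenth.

32.7%

Numerator → 210
Base → 258 + 16 + 210 + 62 + 16 + 80 = 642
REF1 = 210 / 642 = 0.3271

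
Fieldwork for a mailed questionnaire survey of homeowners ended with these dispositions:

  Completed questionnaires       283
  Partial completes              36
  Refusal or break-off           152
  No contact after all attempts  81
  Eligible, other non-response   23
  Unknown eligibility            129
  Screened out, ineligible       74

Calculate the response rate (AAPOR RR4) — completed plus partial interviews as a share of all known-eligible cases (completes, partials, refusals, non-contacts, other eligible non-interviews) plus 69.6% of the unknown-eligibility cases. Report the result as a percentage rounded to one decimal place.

48.0%

Num = 283 + 36 = 319
Eligible (known) = 283 + 36 + 152 + 81 + 23 = 575
Estimated eligible among unknowns = 0.6960 × 129 = 89.78
Base = 575 + 89.78 = 664.78
RR4 = 319 / 664.78 = 0.4799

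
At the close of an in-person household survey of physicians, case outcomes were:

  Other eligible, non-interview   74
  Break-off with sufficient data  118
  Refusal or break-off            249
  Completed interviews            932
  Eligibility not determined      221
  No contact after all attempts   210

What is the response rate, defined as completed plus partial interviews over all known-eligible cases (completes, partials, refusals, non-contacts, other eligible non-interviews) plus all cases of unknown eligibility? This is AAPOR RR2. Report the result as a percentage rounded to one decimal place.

Num: 932 + 118 = 1050
Base: 932 + 118 + 249 + 210 + 74 + 221 = 1804
RR2 = 1050 / 1804 = 0.5820

58.2%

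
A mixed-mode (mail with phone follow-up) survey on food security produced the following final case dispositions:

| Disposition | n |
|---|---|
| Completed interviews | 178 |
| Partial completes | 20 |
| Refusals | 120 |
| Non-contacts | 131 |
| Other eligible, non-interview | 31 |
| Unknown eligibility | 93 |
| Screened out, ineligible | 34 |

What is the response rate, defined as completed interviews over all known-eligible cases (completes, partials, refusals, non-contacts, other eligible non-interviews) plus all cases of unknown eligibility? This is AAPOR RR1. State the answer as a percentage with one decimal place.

31.1%

Num: 178
Base: 178 + 20 + 120 + 131 + 31 + 93 = 573
RR1 = 178 / 573 = 0.3106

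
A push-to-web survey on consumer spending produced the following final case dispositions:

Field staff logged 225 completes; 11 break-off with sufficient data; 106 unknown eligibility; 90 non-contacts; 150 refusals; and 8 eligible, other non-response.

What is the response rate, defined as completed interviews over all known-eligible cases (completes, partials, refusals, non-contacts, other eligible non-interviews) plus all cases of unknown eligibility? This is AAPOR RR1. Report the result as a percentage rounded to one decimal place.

Num = 225
Base = 225 + 11 + 150 + 90 + 8 + 106 = 590
RR1 = 225 / 590 = 0.3814

38.1%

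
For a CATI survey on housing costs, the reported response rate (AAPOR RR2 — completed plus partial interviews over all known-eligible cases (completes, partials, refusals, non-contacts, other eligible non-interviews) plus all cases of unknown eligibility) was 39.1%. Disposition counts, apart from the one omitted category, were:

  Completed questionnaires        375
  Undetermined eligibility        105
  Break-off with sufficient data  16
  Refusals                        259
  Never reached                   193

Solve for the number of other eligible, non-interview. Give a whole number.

52

Num = 375 + 16 = 391
RR2 = 391 / D = 0.391
D = 391 / 0.391 = 1000.0
Rest of base = 948
other eligible, non-interview = 1000.0 − 948 ≈ 52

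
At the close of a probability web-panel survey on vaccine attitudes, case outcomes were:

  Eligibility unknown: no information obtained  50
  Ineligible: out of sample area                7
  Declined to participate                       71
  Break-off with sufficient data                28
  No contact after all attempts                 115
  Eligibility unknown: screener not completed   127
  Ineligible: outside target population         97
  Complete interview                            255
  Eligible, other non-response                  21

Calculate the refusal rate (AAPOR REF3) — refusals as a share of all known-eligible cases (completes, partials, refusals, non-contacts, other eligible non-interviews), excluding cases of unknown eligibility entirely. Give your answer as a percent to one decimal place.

14.5%

Unknown eligibility = 127 + 50 = 177
Screened out, ineligible = 97 + 7 = 104
Numerator → 71
Denominator → 255 + 28 + 71 + 115 + 21 = 490
REF3 = 71 / 490 = 0.1449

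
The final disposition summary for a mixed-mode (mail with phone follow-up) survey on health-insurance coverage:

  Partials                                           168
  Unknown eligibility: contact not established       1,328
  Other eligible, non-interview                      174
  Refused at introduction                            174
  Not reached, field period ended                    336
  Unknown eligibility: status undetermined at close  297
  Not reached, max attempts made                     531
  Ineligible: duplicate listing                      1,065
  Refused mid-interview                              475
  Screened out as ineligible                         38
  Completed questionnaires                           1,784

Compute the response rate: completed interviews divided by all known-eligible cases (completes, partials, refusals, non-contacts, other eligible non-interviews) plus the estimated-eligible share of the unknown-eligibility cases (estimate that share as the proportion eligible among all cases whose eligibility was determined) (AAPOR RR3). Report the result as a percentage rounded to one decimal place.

Refused = 174 + 475 = 649
No answer / not reached = 336 + 531 = 867
Unknown eligibility = 1328 + 297 = 1625
Not eligible = 38 + 1065 = 1103
Num: 1784
Eligible (known): 1784 + 168 + 649 + 867 + 174 = 3642
e = 3642 / (3642 + 1103) = 3642 / 4745 = 0.7675
e × U: 0.7675 × 1625 = 1247.19
Denom: 3642 + 1247.19 = 4889.19
RR3 = 1784 / 4889.19 = 0.3649

36.5%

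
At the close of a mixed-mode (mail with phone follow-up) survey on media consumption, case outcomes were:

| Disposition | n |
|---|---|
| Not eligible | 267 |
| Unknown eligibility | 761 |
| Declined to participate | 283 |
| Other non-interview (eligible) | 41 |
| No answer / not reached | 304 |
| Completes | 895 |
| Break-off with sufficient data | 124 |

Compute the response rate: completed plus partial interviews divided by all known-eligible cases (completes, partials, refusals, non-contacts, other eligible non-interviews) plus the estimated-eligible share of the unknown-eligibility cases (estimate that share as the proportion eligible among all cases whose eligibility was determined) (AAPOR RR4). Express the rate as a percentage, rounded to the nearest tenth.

Top: 895 + 124 = 1019
Known eligible: 895 + 124 + 283 + 304 + 41 = 1647
e = 1647 / (1647 + 267) = 1647 / 1914 = 0.8605
Estimated eligible among unknowns: 0.8605 × 761 = 654.84
Denom: 1647 + 654.84 = 2301.84
RR4 = 1019 / 2301.84 = 0.4427

44.3%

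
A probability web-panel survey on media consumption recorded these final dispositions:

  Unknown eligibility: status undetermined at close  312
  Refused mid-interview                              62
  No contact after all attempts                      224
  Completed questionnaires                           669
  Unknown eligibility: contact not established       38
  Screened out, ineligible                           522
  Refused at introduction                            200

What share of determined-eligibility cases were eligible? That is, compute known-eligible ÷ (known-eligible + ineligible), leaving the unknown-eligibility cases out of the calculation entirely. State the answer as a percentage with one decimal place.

68.9%

Declined to participate = 200 + 62 = 262
Undetermined eligibility = 38 + 312 = 350
Eligible (known) → 669 + 262 + 224 = 1155
e = 1155 / (1155 + 522) = 1155 / 1677 = 0.6887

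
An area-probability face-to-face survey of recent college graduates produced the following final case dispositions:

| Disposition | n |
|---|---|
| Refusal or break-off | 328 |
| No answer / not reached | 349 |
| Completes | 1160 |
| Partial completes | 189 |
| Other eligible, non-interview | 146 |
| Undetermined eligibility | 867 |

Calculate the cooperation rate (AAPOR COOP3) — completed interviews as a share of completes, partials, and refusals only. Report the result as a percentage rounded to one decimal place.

Numerator: 1160
Denominator: 1160 + 189 + 328 = 1677
COOP3 = 1160 / 1677 = 0.6917

69.2%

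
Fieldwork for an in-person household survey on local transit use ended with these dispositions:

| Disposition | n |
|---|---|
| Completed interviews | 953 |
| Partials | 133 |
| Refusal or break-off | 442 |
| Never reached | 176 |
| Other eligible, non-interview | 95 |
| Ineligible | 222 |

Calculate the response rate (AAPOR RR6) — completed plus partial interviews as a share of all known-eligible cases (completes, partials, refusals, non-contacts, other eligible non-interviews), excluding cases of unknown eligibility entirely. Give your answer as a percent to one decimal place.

60.4%

Top = 953 + 133 = 1086
Denom = 953 + 133 + 442 + 176 + 95 = 1799
RR6 = 1086 / 1799 = 0.6037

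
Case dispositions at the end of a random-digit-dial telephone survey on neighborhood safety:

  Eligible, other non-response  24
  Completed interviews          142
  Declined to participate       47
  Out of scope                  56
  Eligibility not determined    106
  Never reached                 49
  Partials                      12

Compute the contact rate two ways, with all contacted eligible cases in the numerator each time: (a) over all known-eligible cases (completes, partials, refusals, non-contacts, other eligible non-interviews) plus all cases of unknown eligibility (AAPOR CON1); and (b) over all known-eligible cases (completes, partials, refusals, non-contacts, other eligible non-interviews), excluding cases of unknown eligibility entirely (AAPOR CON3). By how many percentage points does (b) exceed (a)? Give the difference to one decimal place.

22.9

Numerator: 142 + 12 + 47 + 24 = 225
Denom: 142 + 12 + 47 + 49 + 24 + 106 = 380
CON1 = 225 / 380 = 0.5921
Denom: 142 + 12 + 47 + 49 + 24 = 274
CON3 = 225 / 274 = 0.8212
Difference = 82.12 − 59.21 = 22.91 percentage points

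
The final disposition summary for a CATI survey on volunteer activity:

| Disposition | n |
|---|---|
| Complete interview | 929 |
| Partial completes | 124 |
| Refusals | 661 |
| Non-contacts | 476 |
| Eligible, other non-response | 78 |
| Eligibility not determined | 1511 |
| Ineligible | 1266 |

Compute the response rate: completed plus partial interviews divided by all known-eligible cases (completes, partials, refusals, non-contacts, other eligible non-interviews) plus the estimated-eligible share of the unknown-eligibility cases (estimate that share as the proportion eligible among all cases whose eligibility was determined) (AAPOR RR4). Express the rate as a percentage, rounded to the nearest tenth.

32.5%

Numerator = 929 + 124 = 1053
Eligible (known) = 929 + 124 + 661 + 476 + 78 = 2268
e = 2268 / (2268 + 1266) = 2268 / 3534 = 0.6418
Estimated eligible among unknowns = 0.6418 × 1511 = 969.76
Base = 2268 + 969.76 = 3237.76
RR4 = 1053 / 3237.76 = 0.3252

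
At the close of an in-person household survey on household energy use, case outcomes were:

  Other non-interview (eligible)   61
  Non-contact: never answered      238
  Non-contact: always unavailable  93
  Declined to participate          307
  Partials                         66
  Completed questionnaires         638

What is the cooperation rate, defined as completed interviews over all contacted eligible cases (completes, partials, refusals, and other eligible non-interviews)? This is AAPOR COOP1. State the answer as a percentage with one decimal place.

59.5%

No answer / not reached = 238 + 93 = 331
Numerator → 638
Denominator → 638 + 66 + 307 + 61 = 1072
COOP1 = 638 / 1072 = 0.5951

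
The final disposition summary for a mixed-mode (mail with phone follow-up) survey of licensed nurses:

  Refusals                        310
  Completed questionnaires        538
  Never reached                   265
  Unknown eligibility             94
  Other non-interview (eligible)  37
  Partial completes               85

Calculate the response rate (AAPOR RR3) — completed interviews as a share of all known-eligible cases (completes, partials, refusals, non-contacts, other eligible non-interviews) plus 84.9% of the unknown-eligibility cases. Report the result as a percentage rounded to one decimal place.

40.9%

Top → 538
Determined eligible → 538 + 85 + 310 + 265 + 37 = 1235
Estimated eligible among unknowns → 0.8490 × 94 = 79.81
Denominator → 1235 + 79.81 = 1314.81
RR3 = 538 / 1314.81 = 0.4092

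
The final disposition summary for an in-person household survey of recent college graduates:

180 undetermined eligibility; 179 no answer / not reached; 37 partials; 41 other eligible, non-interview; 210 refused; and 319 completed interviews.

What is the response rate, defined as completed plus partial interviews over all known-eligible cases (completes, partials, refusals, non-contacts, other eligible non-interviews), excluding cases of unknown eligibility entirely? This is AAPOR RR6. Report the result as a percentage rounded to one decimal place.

45.3%

Numerator: 319 + 37 = 356
Denom: 319 + 37 + 210 + 179 + 41 = 786
RR6 = 356 / 786 = 0.4529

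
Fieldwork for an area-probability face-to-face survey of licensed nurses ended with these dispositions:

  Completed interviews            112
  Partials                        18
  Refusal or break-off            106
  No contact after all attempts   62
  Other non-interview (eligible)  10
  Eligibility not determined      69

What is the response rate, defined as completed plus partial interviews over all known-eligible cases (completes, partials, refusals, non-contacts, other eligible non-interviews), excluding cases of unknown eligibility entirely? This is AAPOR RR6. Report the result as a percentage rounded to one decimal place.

42.2%

Numerator = 112 + 18 = 130
Base = 112 + 18 + 106 + 62 + 10 = 308
RR6 = 130 / 308 = 0.4221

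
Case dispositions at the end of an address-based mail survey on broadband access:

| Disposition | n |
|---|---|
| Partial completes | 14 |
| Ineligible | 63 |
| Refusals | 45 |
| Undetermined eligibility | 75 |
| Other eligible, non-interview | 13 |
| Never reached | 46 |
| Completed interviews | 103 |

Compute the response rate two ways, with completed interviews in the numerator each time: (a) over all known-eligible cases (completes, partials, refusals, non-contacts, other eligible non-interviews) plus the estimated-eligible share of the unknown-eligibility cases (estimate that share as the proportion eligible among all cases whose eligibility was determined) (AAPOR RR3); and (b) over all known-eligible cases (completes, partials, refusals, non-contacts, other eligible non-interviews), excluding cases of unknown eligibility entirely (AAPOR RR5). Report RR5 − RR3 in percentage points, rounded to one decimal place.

9.7

Top → 103
Determined eligible → 103 + 14 + 45 + 46 + 13 = 221
e = 221 / (221 + 63) = 221 / 284 = 0.7782
Eligible share of unknowns → 0.7782 × 75 = 58.37
Denominator → 221 + 58.37 = 279.37
RR3 = 103 / 279.37 = 0.3687
Denominator → 103 + 14 + 45 + 46 + 13 = 221
RR5 = 103 / 221 = 0.4661
Difference = 46.61 − 36.87 = 9.74 percentage points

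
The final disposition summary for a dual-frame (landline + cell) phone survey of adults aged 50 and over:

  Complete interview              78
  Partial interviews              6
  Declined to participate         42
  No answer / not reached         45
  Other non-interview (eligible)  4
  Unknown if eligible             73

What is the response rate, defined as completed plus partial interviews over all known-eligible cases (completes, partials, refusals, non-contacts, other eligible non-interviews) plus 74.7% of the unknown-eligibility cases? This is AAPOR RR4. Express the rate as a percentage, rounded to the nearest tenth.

36.6%

Numerator = 78 + 6 = 84
Known eligible = 78 + 6 + 42 + 45 + 4 = 175
e × U = 0.7470 × 73 = 54.53
Base = 175 + 54.53 = 229.53
RR4 = 84 / 229.53 = 0.3660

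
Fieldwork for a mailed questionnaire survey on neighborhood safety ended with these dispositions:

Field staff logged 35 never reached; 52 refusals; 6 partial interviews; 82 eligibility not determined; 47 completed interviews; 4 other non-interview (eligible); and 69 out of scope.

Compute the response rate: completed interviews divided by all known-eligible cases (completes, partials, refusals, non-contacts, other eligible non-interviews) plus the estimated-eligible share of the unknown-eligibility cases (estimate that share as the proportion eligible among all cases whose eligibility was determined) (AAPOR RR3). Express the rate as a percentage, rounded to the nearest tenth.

23.6%

Num: 47
Eligible (known): 47 + 6 + 52 + 35 + 4 = 144
e = 144 / (144 + 69) = 144 / 213 = 0.6761
Eligible share of unknowns: 0.6761 × 82 = 55.44
Denom: 144 + 55.44 = 199.44
RR3 = 47 / 199.44 = 0.2357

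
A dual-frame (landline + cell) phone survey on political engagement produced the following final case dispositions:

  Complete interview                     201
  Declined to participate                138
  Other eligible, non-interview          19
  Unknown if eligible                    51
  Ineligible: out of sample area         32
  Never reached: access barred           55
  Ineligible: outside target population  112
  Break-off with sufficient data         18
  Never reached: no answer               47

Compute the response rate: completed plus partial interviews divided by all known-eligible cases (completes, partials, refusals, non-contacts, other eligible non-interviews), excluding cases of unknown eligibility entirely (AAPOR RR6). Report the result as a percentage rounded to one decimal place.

45.8%

No contact after all attempts = 47 + 55 = 102
Ineligible = 112 + 32 = 144
Top = 201 + 18 = 219
Denom = 201 + 18 + 138 + 102 + 19 = 478
RR6 = 219 / 478 = 0.4582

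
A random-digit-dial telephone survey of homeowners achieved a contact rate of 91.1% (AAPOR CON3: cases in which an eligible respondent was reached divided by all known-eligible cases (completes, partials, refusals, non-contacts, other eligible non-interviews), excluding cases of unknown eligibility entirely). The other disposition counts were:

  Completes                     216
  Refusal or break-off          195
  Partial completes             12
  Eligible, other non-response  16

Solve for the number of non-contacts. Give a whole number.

Top → 216 + 12 + 195 + 16 = 439
CON3 = 439 / D = 0.911
D = 439 / 0.911 = 481.9
Remaining denominator categories sum to 439
non-contacts = 481.9 − 439 ≈ 43

43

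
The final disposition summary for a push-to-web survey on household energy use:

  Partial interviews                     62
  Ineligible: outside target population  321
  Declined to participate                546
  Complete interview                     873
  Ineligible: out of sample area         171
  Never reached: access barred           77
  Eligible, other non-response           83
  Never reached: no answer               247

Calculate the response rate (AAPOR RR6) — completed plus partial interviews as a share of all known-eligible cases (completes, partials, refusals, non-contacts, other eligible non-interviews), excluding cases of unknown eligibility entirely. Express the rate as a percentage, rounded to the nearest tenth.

49.5%

No answer / not reached = 247 + 77 = 324
Screened out, ineligible = 321 + 171 = 492
Numerator = 873 + 62 = 935
Denom = 873 + 62 + 546 + 324 + 83 = 1888
RR6 = 935 / 1888 = 0.4952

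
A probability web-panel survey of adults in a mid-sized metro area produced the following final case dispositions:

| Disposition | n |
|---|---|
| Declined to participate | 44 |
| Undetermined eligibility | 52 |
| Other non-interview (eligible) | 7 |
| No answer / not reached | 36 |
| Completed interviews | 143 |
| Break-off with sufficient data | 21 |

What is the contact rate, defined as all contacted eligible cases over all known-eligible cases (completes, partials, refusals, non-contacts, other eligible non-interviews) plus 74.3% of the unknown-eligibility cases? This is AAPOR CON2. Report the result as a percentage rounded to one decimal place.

74.2%

Top = 143 + 21 + 44 + 7 = 215
Known eligible = 143 + 21 + 44 + 36 + 7 = 251
Eligible share of unknowns = 0.7430 × 52 = 38.64
Base = 251 + 38.64 = 289.64
CON2 = 215 / 289.64 = 0.7423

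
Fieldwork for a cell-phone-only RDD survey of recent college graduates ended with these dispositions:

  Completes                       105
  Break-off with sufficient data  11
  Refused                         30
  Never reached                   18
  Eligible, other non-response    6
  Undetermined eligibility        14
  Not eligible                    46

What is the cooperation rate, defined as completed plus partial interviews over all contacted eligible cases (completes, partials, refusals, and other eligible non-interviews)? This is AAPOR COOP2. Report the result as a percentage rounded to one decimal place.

76.3%

Numerator = 105 + 11 = 116
Denom = 105 + 11 + 30 + 6 = 152
COOP2 = 116 / 152 = 0.7632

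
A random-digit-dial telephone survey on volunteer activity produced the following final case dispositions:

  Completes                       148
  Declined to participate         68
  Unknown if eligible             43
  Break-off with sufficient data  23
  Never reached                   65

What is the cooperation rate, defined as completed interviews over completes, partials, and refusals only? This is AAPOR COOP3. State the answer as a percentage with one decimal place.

Numerator: 148
Denom: 148 + 23 + 68 = 239
COOP3 = 148 / 239 = 0.6192

61.9%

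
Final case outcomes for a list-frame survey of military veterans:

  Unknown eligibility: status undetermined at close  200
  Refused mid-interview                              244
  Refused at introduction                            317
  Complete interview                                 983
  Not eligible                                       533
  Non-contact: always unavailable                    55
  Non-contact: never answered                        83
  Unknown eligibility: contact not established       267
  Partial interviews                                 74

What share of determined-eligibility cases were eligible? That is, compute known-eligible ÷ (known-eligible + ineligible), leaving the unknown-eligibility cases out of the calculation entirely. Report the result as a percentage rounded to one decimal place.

Refused = 317 + 244 = 561
No answer / not reached = 83 + 55 = 138
Undetermined eligibility = 267 + 200 = 467
Known eligible = 983 + 74 + 561 + 138 = 1756
e = 1756 / (1756 + 533) = 1756 / 2289 = 0.7671

76.7%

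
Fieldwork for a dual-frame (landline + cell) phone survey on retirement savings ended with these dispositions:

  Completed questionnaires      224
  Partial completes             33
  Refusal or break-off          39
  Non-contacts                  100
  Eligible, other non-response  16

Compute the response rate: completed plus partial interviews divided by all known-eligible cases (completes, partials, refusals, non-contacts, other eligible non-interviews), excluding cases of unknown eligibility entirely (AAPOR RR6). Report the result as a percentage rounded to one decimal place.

62.4%

Num: 224 + 33 = 257
Denominator: 224 + 33 + 39 + 100 + 16 = 412
RR6 = 257 / 412 = 0.6238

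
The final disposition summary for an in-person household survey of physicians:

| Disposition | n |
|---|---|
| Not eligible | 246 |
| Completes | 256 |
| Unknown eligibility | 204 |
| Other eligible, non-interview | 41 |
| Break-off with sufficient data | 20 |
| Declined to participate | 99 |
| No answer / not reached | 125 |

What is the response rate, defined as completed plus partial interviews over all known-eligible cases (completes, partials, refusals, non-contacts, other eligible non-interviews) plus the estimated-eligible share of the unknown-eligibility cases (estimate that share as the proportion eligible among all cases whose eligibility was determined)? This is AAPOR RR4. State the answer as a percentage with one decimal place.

40.5%

Top → 256 + 20 = 276
Eligible (known) → 256 + 20 + 99 + 125 + 41 = 541
e = 541 / (541 + 246) = 541 / 787 = 0.6874
Estimated eligible among unknowns → 0.6874 × 204 = 140.23
Base → 541 + 140.23 = 681.23
RR4 = 276 / 681.23 = 0.4051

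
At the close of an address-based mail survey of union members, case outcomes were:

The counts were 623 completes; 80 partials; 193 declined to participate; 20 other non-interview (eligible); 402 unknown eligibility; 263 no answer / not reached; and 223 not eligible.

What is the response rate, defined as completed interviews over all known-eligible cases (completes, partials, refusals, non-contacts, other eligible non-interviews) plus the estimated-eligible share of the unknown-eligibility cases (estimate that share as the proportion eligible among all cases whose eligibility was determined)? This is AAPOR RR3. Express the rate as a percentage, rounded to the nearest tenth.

Num → 623
Eligible (known) → 623 + 80 + 193 + 263 + 20 = 1179
e = 1179 / (1179 + 223) = 1179 / 1402 = 0.8409
e × U → 0.8409 × 402 = 338.04
Denom → 1179 + 338.04 = 1517.04
RR3 = 623 / 1517.04 = 0.4107

41.1%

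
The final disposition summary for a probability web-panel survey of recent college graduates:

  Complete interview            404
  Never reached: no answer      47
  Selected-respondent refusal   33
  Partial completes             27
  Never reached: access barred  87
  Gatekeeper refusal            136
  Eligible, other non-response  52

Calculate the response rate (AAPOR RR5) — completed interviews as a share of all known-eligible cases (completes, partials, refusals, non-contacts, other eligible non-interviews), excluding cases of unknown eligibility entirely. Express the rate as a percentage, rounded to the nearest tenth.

51.4%

Refusals = 136 + 33 = 169
No contact after all attempts = 47 + 87 = 134
Top: 404
Denominator: 404 + 27 + 169 + 134 + 52 = 786
RR5 = 404 / 786 = 0.5140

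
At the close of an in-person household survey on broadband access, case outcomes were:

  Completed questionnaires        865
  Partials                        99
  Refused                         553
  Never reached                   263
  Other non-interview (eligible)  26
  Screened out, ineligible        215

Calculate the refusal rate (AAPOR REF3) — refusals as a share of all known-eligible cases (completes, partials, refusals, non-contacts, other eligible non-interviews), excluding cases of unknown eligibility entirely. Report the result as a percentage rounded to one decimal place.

30.6%

Numerator → 553
Denom → 865 + 99 + 553 + 263 + 26 = 1806
REF3 = 553 / 1806 = 0.3062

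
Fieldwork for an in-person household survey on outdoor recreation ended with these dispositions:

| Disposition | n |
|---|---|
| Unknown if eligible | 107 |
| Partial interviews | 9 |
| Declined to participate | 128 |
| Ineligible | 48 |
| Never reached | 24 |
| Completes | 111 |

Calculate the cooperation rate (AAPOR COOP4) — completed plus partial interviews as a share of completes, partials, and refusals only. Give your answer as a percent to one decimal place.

Top = 111 + 9 = 120
Denom = 111 + 9 + 128 = 248
COOP4 = 120 / 248 = 0.4839

48.4%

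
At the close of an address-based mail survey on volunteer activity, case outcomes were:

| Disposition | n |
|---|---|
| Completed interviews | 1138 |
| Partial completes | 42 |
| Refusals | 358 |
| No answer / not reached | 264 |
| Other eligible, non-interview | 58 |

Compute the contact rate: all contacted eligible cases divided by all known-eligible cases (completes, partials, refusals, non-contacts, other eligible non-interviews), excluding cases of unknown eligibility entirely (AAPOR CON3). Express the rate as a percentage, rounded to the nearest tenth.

Num: 1138 + 42 + 358 + 58 = 1596
Denom: 1138 + 42 + 358 + 264 + 58 = 1860
CON3 = 1596 / 1860 = 0.8581

85.8%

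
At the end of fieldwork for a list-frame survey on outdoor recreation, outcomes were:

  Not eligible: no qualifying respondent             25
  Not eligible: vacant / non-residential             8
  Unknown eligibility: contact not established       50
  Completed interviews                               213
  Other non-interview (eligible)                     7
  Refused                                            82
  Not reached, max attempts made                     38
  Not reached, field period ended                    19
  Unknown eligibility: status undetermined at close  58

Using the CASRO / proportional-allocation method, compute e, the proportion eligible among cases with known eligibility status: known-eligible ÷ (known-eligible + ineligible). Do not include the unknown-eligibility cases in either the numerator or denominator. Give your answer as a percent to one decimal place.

Non-contacts = 19 + 38 = 57
Undetermined eligibility = 50 + 58 = 108
Out of scope = 25 + 8 = 33
Determined eligible: 213 + 82 + 57 + 7 = 359
e = 359 / (359 + 33) = 359 / 392 = 0.9158

91.6%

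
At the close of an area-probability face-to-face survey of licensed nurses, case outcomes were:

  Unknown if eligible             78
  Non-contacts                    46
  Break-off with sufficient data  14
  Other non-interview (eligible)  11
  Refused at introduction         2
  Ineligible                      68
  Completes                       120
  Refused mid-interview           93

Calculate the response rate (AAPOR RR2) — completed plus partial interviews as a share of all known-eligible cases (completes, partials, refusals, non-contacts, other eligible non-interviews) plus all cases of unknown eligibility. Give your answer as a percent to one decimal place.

Refusal or break-off = 2 + 93 = 95
Numerator → 120 + 14 = 134
Denominator → 120 + 14 + 95 + 46 + 11 + 78 = 364
RR2 = 134 / 364 = 0.3681

36.8%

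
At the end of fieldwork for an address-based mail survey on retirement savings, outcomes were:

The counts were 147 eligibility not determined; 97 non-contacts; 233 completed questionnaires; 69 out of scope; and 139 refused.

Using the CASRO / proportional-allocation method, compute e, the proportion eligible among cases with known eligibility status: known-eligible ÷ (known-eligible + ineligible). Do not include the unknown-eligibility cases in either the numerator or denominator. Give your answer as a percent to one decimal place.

87.2%

Known eligible = 233 + 139 + 97 = 469
e = 469 / (469 + 69) = 469 / 538 = 0.8717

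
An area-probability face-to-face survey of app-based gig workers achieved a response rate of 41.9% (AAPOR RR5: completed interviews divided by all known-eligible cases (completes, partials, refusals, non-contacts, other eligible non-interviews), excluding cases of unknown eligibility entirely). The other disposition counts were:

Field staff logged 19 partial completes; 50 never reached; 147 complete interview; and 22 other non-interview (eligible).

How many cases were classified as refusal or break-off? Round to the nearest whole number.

RR5 = 147 / D = 0.419
D = 147 / 0.419 = 350.8
Remaining denominator categories sum to 238
refusal or break-off = 350.8 − 238 ≈ 113

113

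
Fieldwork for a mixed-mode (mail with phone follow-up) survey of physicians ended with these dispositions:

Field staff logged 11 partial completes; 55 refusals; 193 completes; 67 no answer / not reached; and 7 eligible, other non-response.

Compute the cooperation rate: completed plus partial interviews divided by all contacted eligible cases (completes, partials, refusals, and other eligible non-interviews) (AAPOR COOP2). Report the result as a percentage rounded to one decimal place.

76.7%

Num → 193 + 11 = 204
Denom → 193 + 11 + 55 + 7 = 266
COOP2 = 204 / 266 = 0.7669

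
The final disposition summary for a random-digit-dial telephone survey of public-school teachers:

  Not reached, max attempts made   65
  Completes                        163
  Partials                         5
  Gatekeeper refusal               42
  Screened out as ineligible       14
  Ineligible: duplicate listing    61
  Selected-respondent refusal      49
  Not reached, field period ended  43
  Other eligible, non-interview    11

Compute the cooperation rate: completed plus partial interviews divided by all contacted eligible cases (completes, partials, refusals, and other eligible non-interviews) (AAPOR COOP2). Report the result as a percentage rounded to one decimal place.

62.2%

Refusals = 42 + 49 = 91
Never reached = 43 + 65 = 108
Out of scope = 14 + 61 = 75
Top = 163 + 5 = 168
Denom = 163 + 5 + 91 + 11 = 270
COOP2 = 168 / 270 = 0.6222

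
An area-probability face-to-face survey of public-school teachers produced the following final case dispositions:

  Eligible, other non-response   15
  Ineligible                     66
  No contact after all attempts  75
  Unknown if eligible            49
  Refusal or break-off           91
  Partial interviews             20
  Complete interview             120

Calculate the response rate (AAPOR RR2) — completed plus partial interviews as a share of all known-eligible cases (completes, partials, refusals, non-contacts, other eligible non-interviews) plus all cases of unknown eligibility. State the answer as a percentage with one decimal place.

Numerator = 120 + 20 = 140
Base = 120 + 20 + 91 + 75 + 15 + 49 = 370
RR2 = 140 / 370 = 0.3784

37.8%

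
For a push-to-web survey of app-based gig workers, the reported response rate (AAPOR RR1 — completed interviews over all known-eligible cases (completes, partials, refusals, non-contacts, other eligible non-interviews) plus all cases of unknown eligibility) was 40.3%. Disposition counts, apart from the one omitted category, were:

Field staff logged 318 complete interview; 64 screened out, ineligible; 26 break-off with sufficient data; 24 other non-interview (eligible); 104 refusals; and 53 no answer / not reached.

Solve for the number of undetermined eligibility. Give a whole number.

264

RR1 = 318 / D = 0.403
D = 318 / 0.403 = 789.1
Rest of base = 525
undetermined eligibility = 789.1 − 525 ≈ 264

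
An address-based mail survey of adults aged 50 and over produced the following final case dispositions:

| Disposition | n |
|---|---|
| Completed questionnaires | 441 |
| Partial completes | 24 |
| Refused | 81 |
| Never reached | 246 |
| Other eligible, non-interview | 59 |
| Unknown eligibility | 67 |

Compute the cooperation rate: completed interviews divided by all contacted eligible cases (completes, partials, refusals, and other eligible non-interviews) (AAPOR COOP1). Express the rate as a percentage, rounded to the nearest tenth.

Num = 441
Denom = 441 + 24 + 81 + 59 = 605
COOP1 = 441 / 605 = 0.7289

72.9%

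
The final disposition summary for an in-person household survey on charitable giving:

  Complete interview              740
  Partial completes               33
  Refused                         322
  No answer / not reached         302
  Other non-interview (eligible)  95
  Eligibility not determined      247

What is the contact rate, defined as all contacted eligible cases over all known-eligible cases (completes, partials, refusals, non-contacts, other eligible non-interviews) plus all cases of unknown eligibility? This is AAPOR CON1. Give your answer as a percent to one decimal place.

68.4%

Num: 740 + 33 + 322 + 95 = 1190
Base: 740 + 33 + 322 + 302 + 95 + 247 = 1739
CON1 = 1190 / 1739 = 0.6843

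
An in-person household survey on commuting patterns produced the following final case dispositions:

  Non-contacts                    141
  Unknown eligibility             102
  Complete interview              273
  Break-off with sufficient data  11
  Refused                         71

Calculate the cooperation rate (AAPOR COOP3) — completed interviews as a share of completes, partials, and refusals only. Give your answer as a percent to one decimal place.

Num = 273
Base = 273 + 11 + 71 = 355
COOP3 = 273 / 355 = 0.7690

76.9%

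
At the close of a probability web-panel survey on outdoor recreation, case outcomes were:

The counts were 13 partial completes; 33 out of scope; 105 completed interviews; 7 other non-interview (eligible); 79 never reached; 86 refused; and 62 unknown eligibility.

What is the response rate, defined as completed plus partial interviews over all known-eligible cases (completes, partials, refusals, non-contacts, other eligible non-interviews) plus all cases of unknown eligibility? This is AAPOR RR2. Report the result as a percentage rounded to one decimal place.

33.5%

Num → 105 + 13 = 118
Denominator → 105 + 13 + 86 + 79 + 7 + 62 = 352
RR2 = 118 / 352 = 0.3352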